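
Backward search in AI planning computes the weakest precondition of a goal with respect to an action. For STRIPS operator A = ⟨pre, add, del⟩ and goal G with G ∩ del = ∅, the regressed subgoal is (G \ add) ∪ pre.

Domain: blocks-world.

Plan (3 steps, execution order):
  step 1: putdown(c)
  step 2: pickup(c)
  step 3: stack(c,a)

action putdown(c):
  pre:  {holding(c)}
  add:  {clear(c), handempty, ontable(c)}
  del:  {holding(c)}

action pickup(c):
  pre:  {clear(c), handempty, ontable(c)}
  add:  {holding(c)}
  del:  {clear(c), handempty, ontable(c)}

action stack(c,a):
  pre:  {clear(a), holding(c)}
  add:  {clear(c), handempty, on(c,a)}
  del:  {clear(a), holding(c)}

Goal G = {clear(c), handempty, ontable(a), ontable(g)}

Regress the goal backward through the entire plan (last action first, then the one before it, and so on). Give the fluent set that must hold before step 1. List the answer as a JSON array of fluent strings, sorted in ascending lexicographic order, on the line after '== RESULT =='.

Work backward from the goal:
  through step 3 (stack(c,a)): drop {clear(c), handempty}, keep {ontable(a), ontable(g)}, require {clear(a), holding(c)}
    → {clear(a), holding(c), ontable(a), ontable(g)}
  through step 2 (pickup(c)): drop {holding(c)}, keep {clear(a), ontable(a), ontable(g)}, require {clear(c), handempty, ontable(c)}
    → {clear(a), clear(c), handempty, ontable(a), ontable(c), ontable(g)}
  through step 1 (putdown(c)): drop {clear(c), handempty, ontable(c)}, keep {clear(a), ontable(a), ontable(g)}, require {holding(c)}
    → {clear(a), holding(c), ontable(a), ontable(g)}

== RESULT ==
["clear(a)", "holding(c)", "ontable(a)", "ontable(g)"]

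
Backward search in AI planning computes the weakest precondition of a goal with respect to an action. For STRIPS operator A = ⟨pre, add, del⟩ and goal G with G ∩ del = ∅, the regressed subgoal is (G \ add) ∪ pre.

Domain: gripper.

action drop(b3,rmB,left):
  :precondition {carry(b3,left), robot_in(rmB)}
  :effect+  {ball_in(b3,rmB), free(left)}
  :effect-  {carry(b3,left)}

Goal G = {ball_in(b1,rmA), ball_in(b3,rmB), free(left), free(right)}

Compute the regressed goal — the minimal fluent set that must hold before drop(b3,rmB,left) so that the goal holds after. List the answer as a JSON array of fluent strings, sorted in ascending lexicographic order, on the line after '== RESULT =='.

Compute (G \ add) ∪ pre:
  G ∩ del = {}  (empty — regression defined)
  G \ add = {ball_in(b1,rmA), ball_in(b3,rmB), free(left), free(right)} \ {ball_in(b3,rmB), free(left)} = {ball_in(b1,rmA), free(right)}
  ∪ pre   = {ball_in(b1,rmA), free(right)} ∪ {carry(b3,left), robot_in(rmB)}
          = {ball_in(b1,rmA), carry(b3,left), free(right), robot_in(rmB)}

== RESULT ==
["ball_in(b1,rmA)", "carry(b3,left)", "free(right)", "robot_in(rmB)"]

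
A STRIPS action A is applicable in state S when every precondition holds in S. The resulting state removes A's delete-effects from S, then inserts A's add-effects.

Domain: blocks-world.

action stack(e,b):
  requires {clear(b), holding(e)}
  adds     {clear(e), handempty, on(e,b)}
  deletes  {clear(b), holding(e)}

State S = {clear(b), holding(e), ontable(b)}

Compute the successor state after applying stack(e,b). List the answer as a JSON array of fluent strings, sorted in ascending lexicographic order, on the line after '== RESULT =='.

Progress:
  pre ⊆ S: {clear(b), holding(e)} ⊆ S  — applicable
  S \ del = {ontable(b)}
  ∪ add   = {clear(e), handempty, on(e,b), ontable(b)}

== RESULT ==
["clear(e)", "handempty", "on(e,b)", "ontable(b)"]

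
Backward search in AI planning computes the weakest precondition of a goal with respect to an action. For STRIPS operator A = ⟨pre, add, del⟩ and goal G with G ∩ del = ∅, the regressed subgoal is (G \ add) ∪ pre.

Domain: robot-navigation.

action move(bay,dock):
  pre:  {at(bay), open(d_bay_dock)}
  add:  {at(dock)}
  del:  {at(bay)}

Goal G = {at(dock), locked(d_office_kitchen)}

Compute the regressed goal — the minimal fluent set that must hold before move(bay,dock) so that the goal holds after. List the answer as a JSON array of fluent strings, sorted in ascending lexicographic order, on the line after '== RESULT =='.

Compute (G \ add) ∪ pre:
  G ∩ del = {}  (empty — regression defined)
  G \ add = {at(dock), locked(d_office_kitchen)} \ {at(dock)} = {locked(d_office_kitchen)}
  ∪ pre   = {locked(d_office_kitchen)} ∪ {at(bay), open(d_bay_dock)}
          = {at(bay), locked(d_office_kitchen), open(d_bay_dock)}

== RESULT ==
["at(bay)", "locked(d_office_kitchen)", "open(d_bay_dock)"]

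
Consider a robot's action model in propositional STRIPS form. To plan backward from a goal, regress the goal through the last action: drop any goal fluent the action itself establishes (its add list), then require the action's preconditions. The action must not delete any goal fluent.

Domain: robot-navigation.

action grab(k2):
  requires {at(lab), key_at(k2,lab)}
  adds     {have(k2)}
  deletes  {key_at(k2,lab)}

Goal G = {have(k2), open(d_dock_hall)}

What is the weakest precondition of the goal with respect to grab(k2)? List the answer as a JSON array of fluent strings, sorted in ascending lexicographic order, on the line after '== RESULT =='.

Regress:
  G ∩ del = {}  (empty — regression defined)
  G \ add = {have(k2), open(d_dock_hall)} \ {have(k2)} = {open(d_dock_hall)}
  ∪ pre   = {open(d_dock_hall)} ∪ {at(lab), key_at(k2,lab)}
          = {at(lab), key_at(k2,lab), open(d_dock_hall)}

== RESULT ==
["at(lab)", "key_at(k2,lab)", "open(d_dock_hall)"]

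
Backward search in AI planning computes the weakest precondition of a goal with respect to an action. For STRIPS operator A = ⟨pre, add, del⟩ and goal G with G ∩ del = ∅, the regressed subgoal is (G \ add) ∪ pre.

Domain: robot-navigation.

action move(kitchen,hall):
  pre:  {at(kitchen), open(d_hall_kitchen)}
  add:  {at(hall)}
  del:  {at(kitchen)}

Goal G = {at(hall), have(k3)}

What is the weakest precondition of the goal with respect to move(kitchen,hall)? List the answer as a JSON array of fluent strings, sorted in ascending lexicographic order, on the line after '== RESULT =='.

Compute (G \ add) ∪ pre:
  G ∩ del = {}  (empty — regression defined)
  G \ add = {at(hall), have(k3)} \ {at(hall)} = {have(k3)}
  ∪ pre   = {have(k3)} ∪ {at(kitchen), open(d_hall_kitchen)}
          = {at(kitchen), have(k3), open(d_hall_kitchen)}

== RESULT ==
["at(kitchen)", "have(k3)", "open(d_hall_kitchen)"]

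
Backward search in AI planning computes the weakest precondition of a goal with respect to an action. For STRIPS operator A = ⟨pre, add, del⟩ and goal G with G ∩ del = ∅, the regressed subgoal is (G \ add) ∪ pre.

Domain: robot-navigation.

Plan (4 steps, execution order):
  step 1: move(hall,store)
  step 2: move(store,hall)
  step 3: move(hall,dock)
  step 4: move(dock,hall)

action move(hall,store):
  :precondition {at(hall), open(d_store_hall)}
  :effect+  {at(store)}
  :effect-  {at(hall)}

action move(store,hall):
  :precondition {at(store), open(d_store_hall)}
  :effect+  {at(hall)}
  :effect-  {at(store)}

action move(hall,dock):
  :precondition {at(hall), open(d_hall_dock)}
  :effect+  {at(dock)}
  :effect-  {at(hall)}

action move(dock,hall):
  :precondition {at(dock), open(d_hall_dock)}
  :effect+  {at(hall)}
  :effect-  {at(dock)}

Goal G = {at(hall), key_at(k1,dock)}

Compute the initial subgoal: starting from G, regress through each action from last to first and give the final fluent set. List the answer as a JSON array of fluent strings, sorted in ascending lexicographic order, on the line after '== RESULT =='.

Regress step by step:
  through step 4 (move(dock,hall)): drop {at(hall)}, keep {key_at(k1,dock)}, require {at(dock), open(d_hall_dock)}
    → {at(dock), key_at(k1,dock), open(d_hall_dock)}
  through step 3 (move(hall,dock)): drop {at(dock)}, keep {key_at(k1,dock), open(d_hall_dock)}, require {at(hall), open(d_hall_dock)}
    → {at(hall), key_at(k1,dock), open(d_hall_dock)}
  through step 2 (move(store,hall)): drop {at(hall)}, keep {key_at(k1,dock), open(d_hall_dock)}, require {at(store), open(d_store_hall)}
    → {at(store), key_at(k1,dock), open(d_hall_dock), open(d_store_hall)}
  through step 1 (move(hall,store)): drop {at(store)}, keep {key_at(k1,dock), open(d_hall_dock), open(d_store_hall)}, require {at(hall), open(d_store_hall)}
    → {at(hall), key_at(k1,dock), open(d_hall_dock), open(d_store_hall)}

== RESULT ==
["at(hall)", "key_at(k1,dock)", "open(d_hall_dock)", "open(d_store_hall)"]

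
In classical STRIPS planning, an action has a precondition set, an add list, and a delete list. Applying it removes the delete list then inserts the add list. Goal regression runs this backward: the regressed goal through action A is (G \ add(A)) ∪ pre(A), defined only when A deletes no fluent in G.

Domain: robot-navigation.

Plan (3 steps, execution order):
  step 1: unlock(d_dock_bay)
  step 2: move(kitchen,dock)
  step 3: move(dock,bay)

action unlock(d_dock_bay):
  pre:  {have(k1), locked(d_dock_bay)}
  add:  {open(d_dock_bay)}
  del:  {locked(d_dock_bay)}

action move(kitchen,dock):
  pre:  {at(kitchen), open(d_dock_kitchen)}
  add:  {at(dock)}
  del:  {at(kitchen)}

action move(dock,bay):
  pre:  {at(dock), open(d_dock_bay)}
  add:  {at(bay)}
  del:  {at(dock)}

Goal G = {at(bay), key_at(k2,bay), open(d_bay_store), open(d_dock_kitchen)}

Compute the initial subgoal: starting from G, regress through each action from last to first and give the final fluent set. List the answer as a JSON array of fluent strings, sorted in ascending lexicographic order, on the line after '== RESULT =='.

Regress step by step:
  through step 3 (move(dock,bay)): drop {at(bay)}, keep {key_at(k2,bay), open(d_bay_store), open(d_dock_kitchen)}, require {at(dock), open(d_dock_bay)}
    → {at(dock), key_at(k2,bay), open(d_bay_store), open(d_dock_bay), open(d_dock_kitchen)}
  through step 2 (move(kitchen,dock)): drop {at(dock)}, keep {key_at(k2,bay), open(d_bay_store), open(d_dock_bay), open(d_dock_kitchen)}, require {at(kitchen), open(d_dock_kitchen)}
    → {at(kitchen), key_at(k2,bay), open(d_bay_store), open(d_dock_bay), open(d_dock_kitchen)}
  through step 1 (unlock(d_dock_bay)): drop {open(d_dock_bay)}, keep {at(kitchen), key_at(k2,bay), open(d_bay_store), open(d_dock_kitchen)}, require {have(k1), locked(d_dock_bay)}
    → {at(kitchen), have(k1), key_at(k2,bay), locked(d_dock_bay), open(d_bay_store), open(d_dock_kitchen)}

== RESULT ==
["at(kitchen)", "have(k1)", "key_at(k2,bay)", "locked(d_dock_bay)", "open(d_bay_store)", "open(d_dock_kitchen)"]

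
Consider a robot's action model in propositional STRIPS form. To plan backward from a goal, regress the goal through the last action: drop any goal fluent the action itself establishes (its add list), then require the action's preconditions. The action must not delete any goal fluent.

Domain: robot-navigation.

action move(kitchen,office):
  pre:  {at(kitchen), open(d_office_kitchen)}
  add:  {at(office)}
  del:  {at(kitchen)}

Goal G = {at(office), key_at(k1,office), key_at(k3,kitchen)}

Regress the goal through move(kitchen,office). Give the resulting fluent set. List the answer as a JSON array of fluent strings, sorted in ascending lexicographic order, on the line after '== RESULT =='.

Compute (G \ add) ∪ pre:
  G ∩ del = {}  (empty — regression defined)
  G \ add = {at(office), key_at(k1,office), key_at(k3,kitchen)} \ {at(office)} = {key_at(k1,office), key_at(k3,kitchen)}
  ∪ pre   = {key_at(k1,office), key_at(k3,kitchen)} ∪ {at(kitchen), open(d_office_kitchen)}
          = {at(kitchen), key_at(k1,office), key_at(k3,kitchen), open(d_office_kitchen)}

== RESULT ==
["at(kitchen)", "key_at(k1,office)", "key_at(k3,kitchen)", "open(d_office_kitchen)"]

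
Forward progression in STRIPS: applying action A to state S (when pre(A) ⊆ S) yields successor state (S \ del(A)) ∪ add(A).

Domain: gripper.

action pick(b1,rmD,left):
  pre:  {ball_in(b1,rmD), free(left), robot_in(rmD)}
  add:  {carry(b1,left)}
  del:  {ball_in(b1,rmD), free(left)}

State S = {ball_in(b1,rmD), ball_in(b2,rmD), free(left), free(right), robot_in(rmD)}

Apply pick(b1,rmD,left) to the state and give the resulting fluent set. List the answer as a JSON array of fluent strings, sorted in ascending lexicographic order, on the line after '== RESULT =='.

Progress:
  pre ⊆ S: {ball_in(b1,rmD), free(left), robot_in(rmD)} ⊆ S  — applicable
  S \ del = {ball_in(b2,rmD), free(right), robot_in(rmD)}
  ∪ add   = {ball_in(b2,rmD), carry(b1,left), free(right), robot_in(rmD)}

== RESULT ==
["ball_in(b2,rmD)", "carry(b1,left)", "free(right)", "robot_in(rmD)"]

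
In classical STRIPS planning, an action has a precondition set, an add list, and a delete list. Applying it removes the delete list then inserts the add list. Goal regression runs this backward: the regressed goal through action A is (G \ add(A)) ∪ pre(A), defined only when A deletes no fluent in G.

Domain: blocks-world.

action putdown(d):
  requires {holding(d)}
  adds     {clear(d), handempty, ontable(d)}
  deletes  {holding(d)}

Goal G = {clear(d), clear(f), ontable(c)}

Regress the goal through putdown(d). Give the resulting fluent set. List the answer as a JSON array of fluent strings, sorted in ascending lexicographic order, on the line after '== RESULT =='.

Regress:
  G ∩ del = {}  (empty — regression defined)
  G \ add = {clear(d), clear(f), ontable(c)} \ {clear(d), handempty, ontable(d)} = {clear(f), ontable(c)}
  ∪ pre   = {clear(f), ontable(c)} ∪ {holding(d)}
          = {clear(f), holding(d), ontable(c)}

== RESULT ==
["clear(f)", "holding(d)", "ontable(c)"]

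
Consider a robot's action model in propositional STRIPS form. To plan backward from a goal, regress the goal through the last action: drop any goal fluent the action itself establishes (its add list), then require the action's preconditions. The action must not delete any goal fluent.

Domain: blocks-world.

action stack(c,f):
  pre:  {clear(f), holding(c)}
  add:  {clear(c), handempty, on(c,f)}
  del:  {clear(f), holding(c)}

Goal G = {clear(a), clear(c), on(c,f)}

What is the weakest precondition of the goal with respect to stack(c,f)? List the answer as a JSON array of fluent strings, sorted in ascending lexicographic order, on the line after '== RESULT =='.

Regress:
  G ∩ del = {}  (empty — regression defined)
  G \ add = {clear(a), clear(c), on(c,f)} \ {clear(c), handempty, on(c,f)} = {clear(a)}
  ∪ pre   = {clear(a)} ∪ {clear(f), holding(c)}
          = {clear(a), clear(f), holding(c)}

== RESULT ==
["clear(a)", "clear(f)", "holding(c)"]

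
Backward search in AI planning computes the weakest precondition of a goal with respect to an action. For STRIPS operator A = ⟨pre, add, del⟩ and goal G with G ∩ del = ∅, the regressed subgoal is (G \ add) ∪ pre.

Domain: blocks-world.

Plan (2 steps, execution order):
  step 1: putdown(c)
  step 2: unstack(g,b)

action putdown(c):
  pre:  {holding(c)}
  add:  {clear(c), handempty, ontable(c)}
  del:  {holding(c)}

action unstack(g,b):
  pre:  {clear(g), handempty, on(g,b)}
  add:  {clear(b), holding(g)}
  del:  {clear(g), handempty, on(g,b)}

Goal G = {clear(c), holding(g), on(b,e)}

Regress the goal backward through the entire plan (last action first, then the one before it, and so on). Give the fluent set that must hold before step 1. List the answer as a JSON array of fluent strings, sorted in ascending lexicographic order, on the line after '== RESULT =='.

Regress step by step:
  through step 2 (unstack(g,b)): drop {holding(g)}, keep {clear(c), on(b,e)}, require {clear(g), handempty, on(g,b)}
    → {clear(c), clear(g), handempty, on(b,e), on(g,b)}
  through step 1 (putdown(c)): drop {clear(c), handempty}, keep {clear(g), on(b,e), on(g,b)}, require {holding(c)}
    → {clear(g), holding(c), on(b,e), on(g,b)}

== RESULT ==
["clear(g)", "holding(c)", "on(b,e)", "on(g,b)"]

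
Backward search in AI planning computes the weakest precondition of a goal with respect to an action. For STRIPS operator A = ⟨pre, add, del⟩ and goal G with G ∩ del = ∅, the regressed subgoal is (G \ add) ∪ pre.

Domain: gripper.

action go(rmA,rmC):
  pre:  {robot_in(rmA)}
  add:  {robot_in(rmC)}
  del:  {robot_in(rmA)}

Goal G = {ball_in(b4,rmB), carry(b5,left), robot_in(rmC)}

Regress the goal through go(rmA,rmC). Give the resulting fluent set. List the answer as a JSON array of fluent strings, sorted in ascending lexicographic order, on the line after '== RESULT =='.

Regress:
  G ∩ del = {}  (empty — regression defined)
  G \ add = {ball_in(b4,rmB), carry(b5,left), robot_in(rmC)} \ {robot_in(rmC)} = {ball_in(b4,rmB), carry(b5,left)}
  ∪ pre   = {ball_in(b4,rmB), carry(b5,left)} ∪ {robot_in(rmA)}
          = {ball_in(b4,rmB), carry(b5,left), robot_in(rmA)}

== RESULT ==
["ball_in(b4,rmB)", "carry(b5,left)", "robot_in(rmA)"]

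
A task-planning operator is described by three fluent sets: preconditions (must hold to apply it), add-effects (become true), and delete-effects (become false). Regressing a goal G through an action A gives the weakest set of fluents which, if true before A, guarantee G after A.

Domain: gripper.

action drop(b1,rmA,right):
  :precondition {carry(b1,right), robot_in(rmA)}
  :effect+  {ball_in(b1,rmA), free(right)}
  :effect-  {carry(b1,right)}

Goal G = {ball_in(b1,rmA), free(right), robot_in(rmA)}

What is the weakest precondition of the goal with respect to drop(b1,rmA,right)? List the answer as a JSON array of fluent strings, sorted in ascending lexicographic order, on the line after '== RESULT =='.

Compute (G \ add) ∪ pre:
  G ∩ del = {}  (empty — regression defined)
  G \ add = {ball_in(b1,rmA), free(right), robot_in(rmA)} \ {ball_in(b1,rmA), free(right)} = {robot_in(rmA)}
  ∪ pre   = {robot_in(rmA)} ∪ {carry(b1,right), robot_in(rmA)}
          = {carry(b1,right), robot_in(rmA)}

== RESULT ==
["carry(b1,right)", "robot_in(rmA)"]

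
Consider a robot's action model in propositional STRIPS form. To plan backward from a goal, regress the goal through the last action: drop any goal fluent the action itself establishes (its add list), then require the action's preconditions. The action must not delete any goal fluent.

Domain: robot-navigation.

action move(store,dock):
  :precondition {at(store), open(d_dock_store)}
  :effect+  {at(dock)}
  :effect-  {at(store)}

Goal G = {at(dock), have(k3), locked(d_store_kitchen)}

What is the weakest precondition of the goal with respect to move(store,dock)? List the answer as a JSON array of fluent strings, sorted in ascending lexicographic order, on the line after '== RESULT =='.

Compute (G \ add) ∪ pre:
  G ∩ del = {}  (empty — regression defined)
  G \ add = {at(dock), have(k3), locked(d_store_kitchen)} \ {at(dock)} = {have(k3), locked(d_store_kitchen)}
  ∪ pre   = {have(k3), locked(d_store_kitchen)} ∪ {at(store), open(d_dock_store)}
          = {at(store), have(k3), locked(d_store_kitchen), open(d_dock_store)}

== RESULT ==
["at(store)", "have(k3)", "locked(d_store_kitchen)", "open(d_dock_store)"]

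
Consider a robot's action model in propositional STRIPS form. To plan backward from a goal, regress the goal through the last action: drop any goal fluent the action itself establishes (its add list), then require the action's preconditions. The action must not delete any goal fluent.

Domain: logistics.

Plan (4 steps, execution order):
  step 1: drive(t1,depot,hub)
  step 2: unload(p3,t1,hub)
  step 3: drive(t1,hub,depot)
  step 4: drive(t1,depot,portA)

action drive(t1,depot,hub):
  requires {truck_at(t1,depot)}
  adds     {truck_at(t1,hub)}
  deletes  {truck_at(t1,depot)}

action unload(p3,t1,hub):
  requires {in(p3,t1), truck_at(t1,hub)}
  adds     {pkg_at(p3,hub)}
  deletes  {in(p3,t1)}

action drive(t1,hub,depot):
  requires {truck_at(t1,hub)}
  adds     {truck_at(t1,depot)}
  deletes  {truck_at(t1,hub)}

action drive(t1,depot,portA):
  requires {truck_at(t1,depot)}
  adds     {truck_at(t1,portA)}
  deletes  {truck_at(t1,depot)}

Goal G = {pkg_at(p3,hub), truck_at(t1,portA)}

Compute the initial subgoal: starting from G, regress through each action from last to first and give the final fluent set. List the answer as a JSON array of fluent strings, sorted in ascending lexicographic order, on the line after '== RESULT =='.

Regress step by step:
  through step 4 (drive(t1,depot,portA)): drop {truck_at(t1,portA)}, keep {pkg_at(p3,hub)}, require {truck_at(t1,depot)}
    → {pkg_at(p3,hub), truck_at(t1,depot)}
  through step 3 (drive(t1,hub,depot)): drop {truck_at(t1,depot)}, keep {pkg_at(p3,hub)}, require {truck_at(t1,hub)}
    → {pkg_at(p3,hub), truck_at(t1,hub)}
  through step 2 (unload(p3,t1,hub)): drop {pkg_at(p3,hub)}, keep {truck_at(t1,hub)}, require {in(p3,t1), truck_at(t1,hub)}
    → {in(p3,t1), truck_at(t1,hub)}
  through step 1 (drive(t1,depot,hub)): drop {truck_at(t1,hub)}, keep {in(p3,t1)}, require {truck_at(t1,depot)}
    → {in(p3,t1), truck_at(t1,depot)}

== RESULT ==
["in(p3,t1)", "truck_at(t1,depot)"]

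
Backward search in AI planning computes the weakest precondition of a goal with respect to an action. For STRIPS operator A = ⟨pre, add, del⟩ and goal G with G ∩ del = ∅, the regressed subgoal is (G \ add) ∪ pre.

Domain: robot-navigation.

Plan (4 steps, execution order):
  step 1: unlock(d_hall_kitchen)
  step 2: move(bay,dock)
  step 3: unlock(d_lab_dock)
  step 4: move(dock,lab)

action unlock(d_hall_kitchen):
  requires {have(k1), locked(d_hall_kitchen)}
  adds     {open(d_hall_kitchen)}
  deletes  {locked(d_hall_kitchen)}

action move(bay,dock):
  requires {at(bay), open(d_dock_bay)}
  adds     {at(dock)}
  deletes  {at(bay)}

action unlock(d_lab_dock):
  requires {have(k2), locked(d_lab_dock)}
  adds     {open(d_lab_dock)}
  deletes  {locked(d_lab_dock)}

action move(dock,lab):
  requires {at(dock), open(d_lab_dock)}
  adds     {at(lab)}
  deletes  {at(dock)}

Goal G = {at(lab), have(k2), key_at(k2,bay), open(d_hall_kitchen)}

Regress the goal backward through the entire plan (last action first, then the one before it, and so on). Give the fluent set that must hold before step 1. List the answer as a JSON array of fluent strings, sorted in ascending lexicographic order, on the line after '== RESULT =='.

Work backward from the goal:
  through step 4 (move(dock,lab)): drop {at(lab)}, keep {have(k2), key_at(k2,bay), open(d_hall_kitchen)}, require {at(dock), open(d_lab_dock)}
    → {at(dock), have(k2), key_at(k2,bay), open(d_hall_kitchen), open(d_lab_dock)}
  through step 3 (unlock(d_lab_dock)): drop {open(d_lab_dock)}, keep {at(dock), have(k2), key_at(k2,bay), open(d_hall_kitchen)}, require {have(k2), locked(d_lab_dock)}
    → {at(dock), have(k2), key_at(k2,bay), locked(d_lab_dock), open(d_hall_kitchen)}
  through step 2 (move(bay,dock)): drop {at(dock)}, keep {have(k2), key_at(k2,bay), locked(d_lab_dock), open(d_hall_kitchen)}, require {at(bay), open(d_dock_bay)}
    → {at(bay), have(k2), key_at(k2,bay), locked(d_lab_dock), open(d_dock_bay), open(d_hall_kitchen)}
  through step 1 (unlock(d_hall_kitchen)): drop {open(d_hall_kitchen)}, keep {at(bay), have(k2), key_at(k2,bay), locked(d_lab_dock), open(d_dock_bay)}, require {have(k1), locked(d_hall_kitchen)}
    → {at(bay), have(k1), have(k2), key_at(k2,bay), locked(d_hall_kitchen), locked(d_lab_dock), open(d_dock_bay)}

== RESULT ==
["at(bay)", "have(k1)", "have(k2)", "key_at(k2,bay)", "locked(d_hall_kitchen)", "locked(d_lab_dock)", "open(d_dock_bay)"]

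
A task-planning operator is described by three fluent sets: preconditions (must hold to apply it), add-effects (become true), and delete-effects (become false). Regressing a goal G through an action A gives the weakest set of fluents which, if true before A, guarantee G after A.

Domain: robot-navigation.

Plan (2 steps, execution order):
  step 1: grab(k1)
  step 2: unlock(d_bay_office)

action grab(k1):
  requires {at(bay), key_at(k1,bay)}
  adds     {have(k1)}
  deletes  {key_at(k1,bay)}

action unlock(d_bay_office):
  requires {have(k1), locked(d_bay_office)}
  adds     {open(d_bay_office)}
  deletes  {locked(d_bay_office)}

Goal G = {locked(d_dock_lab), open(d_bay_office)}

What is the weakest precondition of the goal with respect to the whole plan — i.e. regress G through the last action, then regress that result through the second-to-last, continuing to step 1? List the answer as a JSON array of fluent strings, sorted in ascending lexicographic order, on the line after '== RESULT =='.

Work backward from the goal:
  through step 2 (unlock(d_bay_office)): drop {open(d_bay_office)}, keep {locked(d_dock_lab)}, require {have(k1), locked(d_bay_office)}
    → {have(k1), locked(d_bay_office), locked(d_dock_lab)}
  through step 1 (grab(k1)): drop {have(k1)}, keep {locked(d_bay_office), locked(d_dock_lab)}, require {at(bay), key_at(k1,bay)}
    → {at(bay), key_at(k1,bay), locked(d_bay_office), locked(d_dock_lab)}

== RESULT ==
["at(bay)", "key_at(k1,bay)", "locked(d_bay_office)", "locked(d_dock_lab)"]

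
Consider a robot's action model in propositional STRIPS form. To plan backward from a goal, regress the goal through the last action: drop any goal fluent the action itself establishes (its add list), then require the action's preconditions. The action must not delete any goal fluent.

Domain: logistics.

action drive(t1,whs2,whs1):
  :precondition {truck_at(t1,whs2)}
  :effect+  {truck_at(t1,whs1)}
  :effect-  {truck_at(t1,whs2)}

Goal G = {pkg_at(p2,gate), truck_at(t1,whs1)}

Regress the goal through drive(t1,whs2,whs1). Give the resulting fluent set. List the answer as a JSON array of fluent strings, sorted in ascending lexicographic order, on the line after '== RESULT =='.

Compute (G \ add) ∪ pre:
  G ∩ del = {}  (empty — regression defined)
  G \ add = {pkg_at(p2,gate), truck_at(t1,whs1)} \ {truck_at(t1,whs1)} = {pkg_at(p2,gate)}
  ∪ pre   = {pkg_at(p2,gate)} ∪ {truck_at(t1,whs2)}
          = {pkg_at(p2,gate), truck_at(t1,whs2)}

== RESULT ==
["pkg_at(p2,gate)", "truck_at(t1,whs2)"]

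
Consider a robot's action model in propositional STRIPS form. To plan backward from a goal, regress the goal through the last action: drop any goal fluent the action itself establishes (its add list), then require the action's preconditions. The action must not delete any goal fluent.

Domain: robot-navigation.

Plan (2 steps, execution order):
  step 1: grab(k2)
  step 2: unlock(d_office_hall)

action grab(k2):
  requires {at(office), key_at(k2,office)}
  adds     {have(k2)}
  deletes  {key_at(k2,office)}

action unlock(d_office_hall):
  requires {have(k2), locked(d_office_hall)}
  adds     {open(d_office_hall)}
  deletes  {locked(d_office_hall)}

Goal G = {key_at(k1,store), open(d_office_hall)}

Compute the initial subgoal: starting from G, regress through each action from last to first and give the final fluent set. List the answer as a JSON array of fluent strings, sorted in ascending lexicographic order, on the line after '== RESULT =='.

Regress step by step:
  through step 2 (unlock(d_office_hall)): drop {open(d_office_hall)}, keep {key_at(k1,store)}, require {have(k2), locked(d_office_hall)}
    → {have(k2), key_at(k1,store), locked(d_office_hall)}
  through step 1 (grab(k2)): drop {have(k2)}, keep {key_at(k1,store), locked(d_office_hall)}, require {at(office), key_at(k2,office)}
    → {at(office), key_at(k1,store), key_at(k2,office), locked(d_office_hall)}

== RESULT ==
["at(office)", "key_at(k1,store)", "key_at(k2,office)", "locked(d_office_hall)"]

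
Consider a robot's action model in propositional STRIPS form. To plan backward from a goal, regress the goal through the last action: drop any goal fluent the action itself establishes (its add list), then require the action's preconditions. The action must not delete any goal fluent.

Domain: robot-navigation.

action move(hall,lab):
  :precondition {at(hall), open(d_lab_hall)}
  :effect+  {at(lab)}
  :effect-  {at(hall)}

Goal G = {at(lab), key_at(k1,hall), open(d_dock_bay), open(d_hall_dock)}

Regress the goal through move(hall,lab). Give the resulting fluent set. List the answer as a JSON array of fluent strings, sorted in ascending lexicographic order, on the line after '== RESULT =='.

Regress:
  G ∩ del = {}  (empty — regression defined)
  G \ add = {at(lab), key_at(k1,hall), open(d_dock_bay), open(d_hall_dock)} \ {at(lab)} = {key_at(k1,hall), open(d_dock_bay), open(d_hall_dock)}
  ∪ pre   = {key_at(k1,hall), open(d_dock_bay), open(d_hall_dock)} ∪ {at(hall), open(d_lab_hall)}
          = {at(hall), key_at(k1,hall), open(d_dock_bay), open(d_hall_dock), open(d_lab_hall)}

== RESULT ==
["at(hall)", "key_at(k1,hall)", "open(d_dock_bay)", "open(d_hall_dock)", "open(d_lab_hall)"]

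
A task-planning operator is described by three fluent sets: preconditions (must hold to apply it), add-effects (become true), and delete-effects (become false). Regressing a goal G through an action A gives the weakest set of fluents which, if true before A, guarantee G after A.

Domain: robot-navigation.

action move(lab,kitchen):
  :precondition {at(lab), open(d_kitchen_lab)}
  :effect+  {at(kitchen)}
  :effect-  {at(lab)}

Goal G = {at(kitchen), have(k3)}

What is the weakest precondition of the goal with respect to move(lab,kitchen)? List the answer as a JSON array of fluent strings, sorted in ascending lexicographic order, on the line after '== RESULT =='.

Compute (G \ add) ∪ pre:
  G ∩ del = {}  (empty — regression defined)
  G \ add = {at(kitchen), have(k3)} \ {at(kitchen)} = {have(k3)}
  ∪ pre   = {have(k3)} ∪ {at(lab), open(d_kitchen_lab)}
          = {at(lab), have(k3), open(d_kitchen_lab)}

== RESULT ==
["at(lab)", "have(k3)", "open(d_kitchen_lab)"]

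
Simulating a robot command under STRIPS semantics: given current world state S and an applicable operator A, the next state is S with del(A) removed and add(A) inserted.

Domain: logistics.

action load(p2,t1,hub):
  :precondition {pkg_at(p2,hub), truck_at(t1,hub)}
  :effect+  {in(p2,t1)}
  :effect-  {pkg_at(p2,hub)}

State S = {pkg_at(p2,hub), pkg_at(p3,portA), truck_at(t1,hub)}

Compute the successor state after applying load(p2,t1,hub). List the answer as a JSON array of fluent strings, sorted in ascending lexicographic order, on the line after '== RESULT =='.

Compute (S \ del) ∪ add:
  pre ⊆ S: {pkg_at(p2,hub), truck_at(t1,hub)} ⊆ S  — applicable
  S \ del = {pkg_at(p3,portA), truck_at(t1,hub)}
  ∪ add   = {in(p2,t1), pkg_at(p3,portA), truck_at(t1,hub)}

== RESULT ==
["in(p2,t1)", "pkg_at(p3,portA)", "truck_at(t1,hub)"]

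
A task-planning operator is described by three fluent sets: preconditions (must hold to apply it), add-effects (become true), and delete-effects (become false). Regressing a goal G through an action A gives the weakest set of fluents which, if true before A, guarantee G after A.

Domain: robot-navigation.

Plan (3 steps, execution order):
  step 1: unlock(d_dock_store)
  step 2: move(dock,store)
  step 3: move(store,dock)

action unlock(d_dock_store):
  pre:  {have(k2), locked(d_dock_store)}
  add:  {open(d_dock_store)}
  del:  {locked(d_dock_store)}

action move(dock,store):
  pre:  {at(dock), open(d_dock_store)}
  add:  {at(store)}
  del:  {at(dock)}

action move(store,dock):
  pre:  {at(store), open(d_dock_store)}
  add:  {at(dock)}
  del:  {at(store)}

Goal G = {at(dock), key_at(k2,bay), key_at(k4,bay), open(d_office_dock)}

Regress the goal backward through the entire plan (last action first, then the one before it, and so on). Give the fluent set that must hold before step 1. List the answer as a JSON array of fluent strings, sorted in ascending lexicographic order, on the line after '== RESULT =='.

Work backward from the goal:
  through step 3 (move(store,dock)): drop {at(dock)}, keep {key_at(k2,bay), key_at(k4,bay), open(d_office_dock)}, require {at(store), open(d_dock_store)}
    → {at(store), key_at(k2,bay), key_at(k4,bay), open(d_dock_store), open(d_office_dock)}
  through step 2 (move(dock,store)): drop {at(store)}, keep {key_at(k2,bay), key_at(k4,bay), open(d_dock_store), open(d_office_dock)}, require {at(dock), open(d_dock_store)}
    → {at(dock), key_at(k2,bay), key_at(k4,bay), open(d_dock_store), open(d_office_dock)}
  through step 1 (unlock(d_dock_store)): drop {open(d_dock_store)}, keep {at(dock), key_at(k2,bay), key_at(k4,bay), open(d_office_dock)}, require {have(k2), locked(d_dock_store)}
    → {at(dock), have(k2), key_at(k2,bay), key_at(k4,bay), locked(d_dock_store), open(d_office_dock)}

== RESULT ==
["at(dock)", "have(k2)", "key_at(k2,bay)", "key_at(k4,bay)", "locked(d_dock_store)", "open(d_office_dock)"]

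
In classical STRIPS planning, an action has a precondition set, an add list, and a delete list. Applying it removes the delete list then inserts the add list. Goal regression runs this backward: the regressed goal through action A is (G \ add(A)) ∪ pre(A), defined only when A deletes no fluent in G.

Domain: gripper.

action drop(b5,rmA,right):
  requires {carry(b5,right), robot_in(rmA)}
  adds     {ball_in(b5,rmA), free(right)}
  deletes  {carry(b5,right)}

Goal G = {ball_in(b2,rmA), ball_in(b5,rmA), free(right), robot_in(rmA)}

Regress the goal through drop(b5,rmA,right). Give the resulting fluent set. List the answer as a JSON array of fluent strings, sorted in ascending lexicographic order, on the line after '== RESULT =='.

Regress:
  G ∩ del = {}  (empty — regression defined)
  G \ add = {ball_in(b2,rmA), ball_in(b5,rmA), free(right), robot_in(rmA)} \ {ball_in(b5,rmA), free(right)} = {ball_in(b2,rmA), robot_in(rmA)}
  ∪ pre   = {ball_in(b2,rmA), robot_in(rmA)} ∪ {carry(b5,right), robot_in(rmA)}
          = {ball_in(b2,rmA), carry(b5,right), robot_in(rmA)}

== RESULT ==
["ball_in(b2,rmA)", "carry(b5,right)", "robot_in(rmA)"]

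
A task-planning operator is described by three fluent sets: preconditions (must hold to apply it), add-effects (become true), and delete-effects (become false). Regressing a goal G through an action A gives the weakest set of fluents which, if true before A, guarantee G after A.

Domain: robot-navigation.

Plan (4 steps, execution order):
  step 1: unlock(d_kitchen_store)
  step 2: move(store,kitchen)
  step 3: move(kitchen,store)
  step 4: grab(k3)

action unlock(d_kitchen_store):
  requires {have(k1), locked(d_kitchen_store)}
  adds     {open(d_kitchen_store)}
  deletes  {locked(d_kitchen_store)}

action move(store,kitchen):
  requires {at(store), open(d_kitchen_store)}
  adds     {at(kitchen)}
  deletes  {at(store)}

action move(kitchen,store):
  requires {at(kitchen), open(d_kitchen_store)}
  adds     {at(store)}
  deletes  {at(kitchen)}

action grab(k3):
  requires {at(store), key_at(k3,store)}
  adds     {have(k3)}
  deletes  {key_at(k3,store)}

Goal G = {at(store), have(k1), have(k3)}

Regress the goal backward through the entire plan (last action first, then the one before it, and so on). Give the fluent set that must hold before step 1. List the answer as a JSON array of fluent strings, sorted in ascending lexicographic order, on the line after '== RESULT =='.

Regress step by step:
  through step 4 (grab(k3)): drop {have(k3)}, keep {at(store), have(k1)}, require {at(store), key_at(k3,store)}
    → {at(store), have(k1), key_at(k3,store)}
  through step 3 (move(kitchen,store)): drop {at(store)}, keep {have(k1), key_at(k3,store)}, require {at(kitchen), open(d_kitchen_store)}
    → {at(kitchen), have(k1), key_at(k3,store), open(d_kitchen_store)}
  through step 2 (move(store,kitchen)): drop {at(kitchen)}, keep {have(k1), key_at(k3,store), open(d_kitchen_store)}, require {at(store), open(d_kitchen_store)}
    → {at(store), have(k1), key_at(k3,store), open(d_kitchen_store)}
  through step 1 (unlock(d_kitchen_store)): drop {open(d_kitchen_store)}, keep {at(store), have(k1), key_at(k3,store)}, require {have(k1), locked(d_kitchen_store)}
    → {at(store), have(k1), key_at(k3,store), locked(d_kitchen_store)}

== RESULT ==
["at(store)", "have(k1)", "key_at(k3,store)", "locked(d_kitchen_store)"]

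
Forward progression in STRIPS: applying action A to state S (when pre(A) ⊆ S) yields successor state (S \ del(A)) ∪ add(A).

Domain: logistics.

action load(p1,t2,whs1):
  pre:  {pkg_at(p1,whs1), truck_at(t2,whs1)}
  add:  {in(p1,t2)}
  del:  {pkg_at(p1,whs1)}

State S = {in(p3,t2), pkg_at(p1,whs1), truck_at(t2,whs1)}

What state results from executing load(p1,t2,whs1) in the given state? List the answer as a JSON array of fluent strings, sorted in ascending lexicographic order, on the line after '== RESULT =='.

Progress:
  pre ⊆ S: {pkg_at(p1,whs1), truck_at(t2,whs1)} ⊆ S  — applicable
  S \ del = {in(p3,t2), truck_at(t2,whs1)}
  ∪ add   = {in(p1,t2), in(p3,t2), truck_at(t2,whs1)}

== RESULT ==
["in(p1,t2)", "in(p3,t2)", "truck_at(t2,whs1)"]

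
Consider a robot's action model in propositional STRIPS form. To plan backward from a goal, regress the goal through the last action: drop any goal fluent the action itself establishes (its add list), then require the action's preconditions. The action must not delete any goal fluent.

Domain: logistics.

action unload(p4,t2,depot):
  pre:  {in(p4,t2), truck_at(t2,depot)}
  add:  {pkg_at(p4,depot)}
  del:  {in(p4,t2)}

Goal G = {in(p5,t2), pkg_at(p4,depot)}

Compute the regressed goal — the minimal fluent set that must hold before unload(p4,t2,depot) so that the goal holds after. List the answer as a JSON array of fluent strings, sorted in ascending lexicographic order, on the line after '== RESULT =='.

Compute (G \ add) ∪ pre:
  G ∩ del = {}  (empty — regression defined)
  G \ add = {in(p5,t2), pkg_at(p4,depot)} \ {pkg_at(p4,depot)} = {in(p5,t2)}
  ∪ pre   = {in(p5,t2)} ∪ {in(p4,t2), truck_at(t2,depot)}
          = {in(p4,t2), in(p5,t2), truck_at(t2,depot)}

== RESULT ==
["in(p4,t2)", "in(p5,t2)", "truck_at(t2,depot)"]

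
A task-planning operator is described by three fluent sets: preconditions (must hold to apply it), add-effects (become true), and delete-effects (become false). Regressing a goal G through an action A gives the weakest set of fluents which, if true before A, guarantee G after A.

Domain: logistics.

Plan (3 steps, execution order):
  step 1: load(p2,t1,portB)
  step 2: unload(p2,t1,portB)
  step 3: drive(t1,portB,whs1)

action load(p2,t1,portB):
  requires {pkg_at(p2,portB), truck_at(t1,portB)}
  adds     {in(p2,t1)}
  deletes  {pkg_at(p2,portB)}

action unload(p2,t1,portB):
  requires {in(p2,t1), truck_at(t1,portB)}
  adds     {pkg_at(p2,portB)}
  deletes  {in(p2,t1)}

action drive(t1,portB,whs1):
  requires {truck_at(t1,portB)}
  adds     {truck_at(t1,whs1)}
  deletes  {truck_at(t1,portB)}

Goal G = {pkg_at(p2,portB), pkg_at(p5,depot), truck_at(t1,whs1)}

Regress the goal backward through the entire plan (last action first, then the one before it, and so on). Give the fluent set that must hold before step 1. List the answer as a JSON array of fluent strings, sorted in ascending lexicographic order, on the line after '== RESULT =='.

Regress step by step:
  through step 3 (drive(t1,portB,whs1)): drop {truck_at(t1,whs1)}, keep {pkg_at(p2,portB), pkg_at(p5,depot)}, require {truck_at(t1,portB)}
    → {pkg_at(p2,portB), pkg_at(p5,depot), truck_at(t1,portB)}
  through step 2 (unload(p2,t1,portB)): drop {pkg_at(p2,portB)}, keep {pkg_at(p5,depot), truck_at(t1,portB)}, require {in(p2,t1), truck_at(t1,portB)}
    → {in(p2,t1), pkg_at(p5,depot), truck_at(t1,portB)}
  through step 1 (load(p2,t1,portB)): drop {in(p2,t1)}, keep {pkg_at(p5,depot), truck_at(t1,portB)}, require {pkg_at(p2,portB), truck_at(t1,portB)}
    → {pkg_at(p2,portB), pkg_at(p5,depot), truck_at(t1,portB)}

== RESULT ==
["pkg_at(p2,portB)", "pkg_at(p5,depot)", "truck_at(t1,portB)"]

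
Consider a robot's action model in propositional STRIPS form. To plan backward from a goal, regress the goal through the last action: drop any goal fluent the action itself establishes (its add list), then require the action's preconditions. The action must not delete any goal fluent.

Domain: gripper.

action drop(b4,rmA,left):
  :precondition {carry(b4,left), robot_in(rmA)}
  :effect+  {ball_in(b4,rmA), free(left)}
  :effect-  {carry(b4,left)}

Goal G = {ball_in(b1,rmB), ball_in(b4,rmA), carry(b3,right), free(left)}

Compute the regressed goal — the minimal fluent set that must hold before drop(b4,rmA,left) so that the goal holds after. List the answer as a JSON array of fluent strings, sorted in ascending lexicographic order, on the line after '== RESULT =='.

Compute (G \ add) ∪ pre:
  G ∩ del = {}  (empty — regression defined)
  G \ add = {ball_in(b1,rmB), ball_in(b4,rmA), carry(b3,right), free(left)} \ {ball_in(b4,rmA), free(left)} = {ball_in(b1,rmB), carry(b3,right)}
  ∪ pre   = {ball_in(b1,rmB), carry(b3,right)} ∪ {carry(b4,left), robot_in(rmA)}
          = {ball_in(b1,rmB), carry(b3,right), carry(b4,left), robot_in(rmA)}

== RESULT ==
["ball_in(b1,rmB)", "carry(b3,right)", "carry(b4,left)", "robot_in(rmA)"]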